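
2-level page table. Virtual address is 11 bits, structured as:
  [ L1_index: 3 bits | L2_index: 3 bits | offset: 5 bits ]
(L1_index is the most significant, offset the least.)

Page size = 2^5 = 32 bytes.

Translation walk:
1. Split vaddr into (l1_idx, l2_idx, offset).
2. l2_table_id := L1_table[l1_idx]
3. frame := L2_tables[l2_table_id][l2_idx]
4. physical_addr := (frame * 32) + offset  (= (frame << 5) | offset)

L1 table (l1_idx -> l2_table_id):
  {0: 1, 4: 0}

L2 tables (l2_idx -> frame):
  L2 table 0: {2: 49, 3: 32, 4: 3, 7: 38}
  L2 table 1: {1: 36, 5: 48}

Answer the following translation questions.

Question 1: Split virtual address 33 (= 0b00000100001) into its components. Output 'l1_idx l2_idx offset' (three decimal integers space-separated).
Answer: 0 1 1

Derivation:
vaddr = 33 = 0b00000100001
  top 3 bits -> l1_idx = 0
  next 3 bits -> l2_idx = 1
  bottom 5 bits -> offset = 1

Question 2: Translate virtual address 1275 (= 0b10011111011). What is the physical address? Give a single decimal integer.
Answer: 1243

Derivation:
vaddr = 1275 = 0b10011111011
Split: l1_idx=4, l2_idx=7, offset=27
L1[4] = 0
L2[0][7] = 38
paddr = 38 * 32 + 27 = 1243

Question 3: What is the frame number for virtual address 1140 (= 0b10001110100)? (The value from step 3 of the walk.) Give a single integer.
Answer: 32

Derivation:
vaddr = 1140: l1_idx=4, l2_idx=3
L1[4] = 0; L2[0][3] = 32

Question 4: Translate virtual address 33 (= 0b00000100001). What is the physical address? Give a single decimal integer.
vaddr = 33 = 0b00000100001
Split: l1_idx=0, l2_idx=1, offset=1
L1[0] = 1
L2[1][1] = 36
paddr = 36 * 32 + 1 = 1153

Answer: 1153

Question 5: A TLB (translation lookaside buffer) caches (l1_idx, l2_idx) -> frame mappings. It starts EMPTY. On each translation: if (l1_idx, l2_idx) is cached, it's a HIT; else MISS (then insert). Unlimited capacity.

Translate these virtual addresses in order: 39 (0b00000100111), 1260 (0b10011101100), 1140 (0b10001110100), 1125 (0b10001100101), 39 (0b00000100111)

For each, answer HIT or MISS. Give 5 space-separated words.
Answer: MISS MISS MISS HIT HIT

Derivation:
vaddr=39: (0,1) not in TLB -> MISS, insert
vaddr=1260: (4,7) not in TLB -> MISS, insert
vaddr=1140: (4,3) not in TLB -> MISS, insert
vaddr=1125: (4,3) in TLB -> HIT
vaddr=39: (0,1) in TLB -> HIT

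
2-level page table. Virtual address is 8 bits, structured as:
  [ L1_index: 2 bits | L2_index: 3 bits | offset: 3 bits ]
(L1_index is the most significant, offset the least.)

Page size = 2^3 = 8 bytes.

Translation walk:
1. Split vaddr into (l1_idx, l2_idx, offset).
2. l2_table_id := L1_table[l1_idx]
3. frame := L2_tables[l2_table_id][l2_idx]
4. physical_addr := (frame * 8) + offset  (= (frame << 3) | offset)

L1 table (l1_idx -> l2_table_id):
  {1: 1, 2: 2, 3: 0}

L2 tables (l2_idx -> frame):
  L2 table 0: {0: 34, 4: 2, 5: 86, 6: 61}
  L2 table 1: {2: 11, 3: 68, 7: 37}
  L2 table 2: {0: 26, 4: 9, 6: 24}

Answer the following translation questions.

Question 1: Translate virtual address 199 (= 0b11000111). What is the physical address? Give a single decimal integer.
vaddr = 199 = 0b11000111
Split: l1_idx=3, l2_idx=0, offset=7
L1[3] = 0
L2[0][0] = 34
paddr = 34 * 8 + 7 = 279

Answer: 279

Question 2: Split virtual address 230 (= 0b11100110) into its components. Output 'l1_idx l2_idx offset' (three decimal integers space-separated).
vaddr = 230 = 0b11100110
  top 2 bits -> l1_idx = 3
  next 3 bits -> l2_idx = 4
  bottom 3 bits -> offset = 6

Answer: 3 4 6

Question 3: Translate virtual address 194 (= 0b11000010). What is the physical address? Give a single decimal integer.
vaddr = 194 = 0b11000010
Split: l1_idx=3, l2_idx=0, offset=2
L1[3] = 0
L2[0][0] = 34
paddr = 34 * 8 + 2 = 274

Answer: 274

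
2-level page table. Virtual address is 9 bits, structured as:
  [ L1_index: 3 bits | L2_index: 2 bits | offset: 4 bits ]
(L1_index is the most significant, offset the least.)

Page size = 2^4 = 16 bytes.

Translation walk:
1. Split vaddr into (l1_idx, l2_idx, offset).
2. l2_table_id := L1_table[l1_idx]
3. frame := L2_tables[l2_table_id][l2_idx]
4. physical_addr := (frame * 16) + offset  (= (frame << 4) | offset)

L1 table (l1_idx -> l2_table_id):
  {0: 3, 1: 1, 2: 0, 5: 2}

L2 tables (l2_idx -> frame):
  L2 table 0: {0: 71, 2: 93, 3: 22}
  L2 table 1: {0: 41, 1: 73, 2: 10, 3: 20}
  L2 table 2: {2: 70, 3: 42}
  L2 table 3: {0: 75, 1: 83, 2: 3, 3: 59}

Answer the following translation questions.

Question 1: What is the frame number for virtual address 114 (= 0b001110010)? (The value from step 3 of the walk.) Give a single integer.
Answer: 20

Derivation:
vaddr = 114: l1_idx=1, l2_idx=3
L1[1] = 1; L2[1][3] = 20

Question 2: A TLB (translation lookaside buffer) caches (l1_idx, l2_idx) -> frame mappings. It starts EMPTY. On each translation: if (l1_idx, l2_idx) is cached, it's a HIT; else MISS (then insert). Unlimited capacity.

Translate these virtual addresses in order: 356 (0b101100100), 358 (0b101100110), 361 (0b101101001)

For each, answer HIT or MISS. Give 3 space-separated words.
vaddr=356: (5,2) not in TLB -> MISS, insert
vaddr=358: (5,2) in TLB -> HIT
vaddr=361: (5,2) in TLB -> HIT

Answer: MISS HIT HIT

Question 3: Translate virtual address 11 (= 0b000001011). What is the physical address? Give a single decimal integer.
Answer: 1211

Derivation:
vaddr = 11 = 0b000001011
Split: l1_idx=0, l2_idx=0, offset=11
L1[0] = 3
L2[3][0] = 75
paddr = 75 * 16 + 11 = 1211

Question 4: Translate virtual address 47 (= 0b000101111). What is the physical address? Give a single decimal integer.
vaddr = 47 = 0b000101111
Split: l1_idx=0, l2_idx=2, offset=15
L1[0] = 3
L2[3][2] = 3
paddr = 3 * 16 + 15 = 63

Answer: 63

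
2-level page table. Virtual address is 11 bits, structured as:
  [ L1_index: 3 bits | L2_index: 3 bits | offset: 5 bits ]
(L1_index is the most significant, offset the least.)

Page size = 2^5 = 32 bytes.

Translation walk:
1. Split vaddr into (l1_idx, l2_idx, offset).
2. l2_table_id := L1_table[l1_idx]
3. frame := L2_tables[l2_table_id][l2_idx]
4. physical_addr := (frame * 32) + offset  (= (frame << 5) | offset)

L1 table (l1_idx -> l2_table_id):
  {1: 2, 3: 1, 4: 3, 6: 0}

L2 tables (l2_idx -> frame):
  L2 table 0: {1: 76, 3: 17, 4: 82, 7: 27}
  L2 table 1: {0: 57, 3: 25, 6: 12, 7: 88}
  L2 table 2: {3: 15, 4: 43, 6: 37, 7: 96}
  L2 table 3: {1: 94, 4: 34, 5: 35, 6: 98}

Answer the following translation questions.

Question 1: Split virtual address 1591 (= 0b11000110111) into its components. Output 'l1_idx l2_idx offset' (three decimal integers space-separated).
Answer: 6 1 23

Derivation:
vaddr = 1591 = 0b11000110111
  top 3 bits -> l1_idx = 6
  next 3 bits -> l2_idx = 1
  bottom 5 bits -> offset = 23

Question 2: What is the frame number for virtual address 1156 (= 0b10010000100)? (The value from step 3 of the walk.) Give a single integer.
vaddr = 1156: l1_idx=4, l2_idx=4
L1[4] = 3; L2[3][4] = 34

Answer: 34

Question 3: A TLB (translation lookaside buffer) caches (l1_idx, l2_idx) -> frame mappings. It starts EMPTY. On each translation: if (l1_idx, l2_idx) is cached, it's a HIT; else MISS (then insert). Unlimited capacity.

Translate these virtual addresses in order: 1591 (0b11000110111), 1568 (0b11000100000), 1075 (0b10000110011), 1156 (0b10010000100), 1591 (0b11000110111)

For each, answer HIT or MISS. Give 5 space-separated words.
Answer: MISS HIT MISS MISS HIT

Derivation:
vaddr=1591: (6,1) not in TLB -> MISS, insert
vaddr=1568: (6,1) in TLB -> HIT
vaddr=1075: (4,1) not in TLB -> MISS, insert
vaddr=1156: (4,4) not in TLB -> MISS, insert
vaddr=1591: (6,1) in TLB -> HIT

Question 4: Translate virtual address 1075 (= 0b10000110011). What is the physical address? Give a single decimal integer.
Answer: 3027

Derivation:
vaddr = 1075 = 0b10000110011
Split: l1_idx=4, l2_idx=1, offset=19
L1[4] = 3
L2[3][1] = 94
paddr = 94 * 32 + 19 = 3027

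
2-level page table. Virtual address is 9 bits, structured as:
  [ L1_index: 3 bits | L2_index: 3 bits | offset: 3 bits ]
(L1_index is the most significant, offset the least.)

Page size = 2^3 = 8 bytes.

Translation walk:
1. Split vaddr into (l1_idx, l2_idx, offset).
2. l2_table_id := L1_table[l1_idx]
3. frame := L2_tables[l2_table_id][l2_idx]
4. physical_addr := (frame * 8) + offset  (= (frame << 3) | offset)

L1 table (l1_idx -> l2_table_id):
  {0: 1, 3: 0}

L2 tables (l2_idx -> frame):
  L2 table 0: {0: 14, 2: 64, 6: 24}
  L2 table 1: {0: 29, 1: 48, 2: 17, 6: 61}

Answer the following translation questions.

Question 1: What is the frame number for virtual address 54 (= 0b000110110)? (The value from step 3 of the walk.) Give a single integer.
vaddr = 54: l1_idx=0, l2_idx=6
L1[0] = 1; L2[1][6] = 61

Answer: 61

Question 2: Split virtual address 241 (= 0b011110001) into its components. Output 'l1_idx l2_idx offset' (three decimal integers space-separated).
Answer: 3 6 1

Derivation:
vaddr = 241 = 0b011110001
  top 3 bits -> l1_idx = 3
  next 3 bits -> l2_idx = 6
  bottom 3 bits -> offset = 1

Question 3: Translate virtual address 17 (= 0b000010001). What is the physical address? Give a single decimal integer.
vaddr = 17 = 0b000010001
Split: l1_idx=0, l2_idx=2, offset=1
L1[0] = 1
L2[1][2] = 17
paddr = 17 * 8 + 1 = 137

Answer: 137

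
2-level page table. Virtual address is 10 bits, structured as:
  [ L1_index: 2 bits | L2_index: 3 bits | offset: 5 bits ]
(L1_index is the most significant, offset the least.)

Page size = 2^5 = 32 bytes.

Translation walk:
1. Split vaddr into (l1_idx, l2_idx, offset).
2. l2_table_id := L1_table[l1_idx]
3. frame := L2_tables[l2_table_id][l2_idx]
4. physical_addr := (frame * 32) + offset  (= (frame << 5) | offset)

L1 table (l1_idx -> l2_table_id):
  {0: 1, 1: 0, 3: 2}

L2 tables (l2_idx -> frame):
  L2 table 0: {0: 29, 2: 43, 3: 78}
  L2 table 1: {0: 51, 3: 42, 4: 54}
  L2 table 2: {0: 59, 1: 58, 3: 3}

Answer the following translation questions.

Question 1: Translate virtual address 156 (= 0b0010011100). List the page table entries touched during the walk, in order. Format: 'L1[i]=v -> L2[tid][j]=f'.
vaddr = 156 = 0b0010011100
Split: l1_idx=0, l2_idx=4, offset=28

Answer: L1[0]=1 -> L2[1][4]=54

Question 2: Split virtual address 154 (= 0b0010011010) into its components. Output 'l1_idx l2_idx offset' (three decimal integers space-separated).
Answer: 0 4 26

Derivation:
vaddr = 154 = 0b0010011010
  top 2 bits -> l1_idx = 0
  next 3 bits -> l2_idx = 4
  bottom 5 bits -> offset = 26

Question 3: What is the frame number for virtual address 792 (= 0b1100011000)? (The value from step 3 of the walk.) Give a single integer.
vaddr = 792: l1_idx=3, l2_idx=0
L1[3] = 2; L2[2][0] = 59

Answer: 59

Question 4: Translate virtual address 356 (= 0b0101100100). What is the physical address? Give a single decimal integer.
vaddr = 356 = 0b0101100100
Split: l1_idx=1, l2_idx=3, offset=4
L1[1] = 0
L2[0][3] = 78
paddr = 78 * 32 + 4 = 2500

Answer: 2500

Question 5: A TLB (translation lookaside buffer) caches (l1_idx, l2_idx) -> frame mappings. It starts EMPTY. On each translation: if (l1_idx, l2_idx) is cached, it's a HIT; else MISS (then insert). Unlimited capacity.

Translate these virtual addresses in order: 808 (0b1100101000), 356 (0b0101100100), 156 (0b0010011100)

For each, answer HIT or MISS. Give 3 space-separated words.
vaddr=808: (3,1) not in TLB -> MISS, insert
vaddr=356: (1,3) not in TLB -> MISS, insert
vaddr=156: (0,4) not in TLB -> MISS, insert

Answer: MISS MISS MISS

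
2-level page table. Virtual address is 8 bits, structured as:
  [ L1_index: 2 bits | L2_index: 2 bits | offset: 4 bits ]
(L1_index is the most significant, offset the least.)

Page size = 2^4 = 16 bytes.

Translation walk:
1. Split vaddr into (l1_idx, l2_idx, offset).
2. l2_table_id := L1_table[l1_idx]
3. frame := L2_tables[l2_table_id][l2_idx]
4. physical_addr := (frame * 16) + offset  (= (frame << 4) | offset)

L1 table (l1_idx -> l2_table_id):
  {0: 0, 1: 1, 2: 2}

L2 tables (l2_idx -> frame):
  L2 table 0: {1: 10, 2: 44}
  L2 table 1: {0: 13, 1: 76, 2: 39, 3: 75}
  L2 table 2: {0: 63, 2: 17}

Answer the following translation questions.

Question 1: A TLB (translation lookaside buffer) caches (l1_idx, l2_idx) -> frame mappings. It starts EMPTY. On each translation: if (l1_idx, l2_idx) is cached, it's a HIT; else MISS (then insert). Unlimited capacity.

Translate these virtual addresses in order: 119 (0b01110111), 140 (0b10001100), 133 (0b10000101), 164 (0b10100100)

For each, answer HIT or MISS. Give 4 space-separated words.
Answer: MISS MISS HIT MISS

Derivation:
vaddr=119: (1,3) not in TLB -> MISS, insert
vaddr=140: (2,0) not in TLB -> MISS, insert
vaddr=133: (2,0) in TLB -> HIT
vaddr=164: (2,2) not in TLB -> MISS, insert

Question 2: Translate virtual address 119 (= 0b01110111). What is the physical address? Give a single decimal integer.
Answer: 1207

Derivation:
vaddr = 119 = 0b01110111
Split: l1_idx=1, l2_idx=3, offset=7
L1[1] = 1
L2[1][3] = 75
paddr = 75 * 16 + 7 = 1207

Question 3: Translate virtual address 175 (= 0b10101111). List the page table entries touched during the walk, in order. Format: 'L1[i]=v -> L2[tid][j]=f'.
vaddr = 175 = 0b10101111
Split: l1_idx=2, l2_idx=2, offset=15

Answer: L1[2]=2 -> L2[2][2]=17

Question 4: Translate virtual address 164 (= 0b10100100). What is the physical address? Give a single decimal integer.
Answer: 276

Derivation:
vaddr = 164 = 0b10100100
Split: l1_idx=2, l2_idx=2, offset=4
L1[2] = 2
L2[2][2] = 17
paddr = 17 * 16 + 4 = 276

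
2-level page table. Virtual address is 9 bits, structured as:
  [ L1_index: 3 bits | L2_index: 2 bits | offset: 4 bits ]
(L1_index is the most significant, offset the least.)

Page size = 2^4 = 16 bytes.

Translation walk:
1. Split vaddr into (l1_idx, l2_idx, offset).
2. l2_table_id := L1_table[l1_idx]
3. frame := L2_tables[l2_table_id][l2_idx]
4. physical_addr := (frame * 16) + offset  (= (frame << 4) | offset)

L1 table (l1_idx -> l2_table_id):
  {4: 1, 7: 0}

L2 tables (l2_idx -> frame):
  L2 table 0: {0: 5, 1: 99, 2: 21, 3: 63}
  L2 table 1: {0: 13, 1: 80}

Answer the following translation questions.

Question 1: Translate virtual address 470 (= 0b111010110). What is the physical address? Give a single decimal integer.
vaddr = 470 = 0b111010110
Split: l1_idx=7, l2_idx=1, offset=6
L1[7] = 0
L2[0][1] = 99
paddr = 99 * 16 + 6 = 1590

Answer: 1590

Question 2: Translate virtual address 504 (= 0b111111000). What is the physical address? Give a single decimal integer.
Answer: 1016

Derivation:
vaddr = 504 = 0b111111000
Split: l1_idx=7, l2_idx=3, offset=8
L1[7] = 0
L2[0][3] = 63
paddr = 63 * 16 + 8 = 1016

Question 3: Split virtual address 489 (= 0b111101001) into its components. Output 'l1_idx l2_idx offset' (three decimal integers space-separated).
vaddr = 489 = 0b111101001
  top 3 bits -> l1_idx = 7
  next 2 bits -> l2_idx = 2
  bottom 4 bits -> offset = 9

Answer: 7 2 9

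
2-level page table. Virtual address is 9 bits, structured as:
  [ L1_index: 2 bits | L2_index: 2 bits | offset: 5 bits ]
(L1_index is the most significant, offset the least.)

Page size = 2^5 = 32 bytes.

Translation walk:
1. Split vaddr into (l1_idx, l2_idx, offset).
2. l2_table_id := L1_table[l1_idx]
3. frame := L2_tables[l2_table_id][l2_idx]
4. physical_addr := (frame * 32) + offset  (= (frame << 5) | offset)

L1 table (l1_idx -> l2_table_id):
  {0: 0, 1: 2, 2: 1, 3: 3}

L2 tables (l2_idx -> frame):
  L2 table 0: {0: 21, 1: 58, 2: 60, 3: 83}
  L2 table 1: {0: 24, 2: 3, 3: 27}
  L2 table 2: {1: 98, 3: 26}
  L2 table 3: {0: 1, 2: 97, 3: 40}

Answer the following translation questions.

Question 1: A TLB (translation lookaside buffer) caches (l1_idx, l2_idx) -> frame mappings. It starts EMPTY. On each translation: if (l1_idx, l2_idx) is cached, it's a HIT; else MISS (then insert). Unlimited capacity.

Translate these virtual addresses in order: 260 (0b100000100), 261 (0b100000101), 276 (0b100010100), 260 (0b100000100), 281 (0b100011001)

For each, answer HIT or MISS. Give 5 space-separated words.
vaddr=260: (2,0) not in TLB -> MISS, insert
vaddr=261: (2,0) in TLB -> HIT
vaddr=276: (2,0) in TLB -> HIT
vaddr=260: (2,0) in TLB -> HIT
vaddr=281: (2,0) in TLB -> HIT

Answer: MISS HIT HIT HIT HIT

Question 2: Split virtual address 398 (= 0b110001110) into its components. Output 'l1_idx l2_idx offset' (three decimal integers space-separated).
vaddr = 398 = 0b110001110
  top 2 bits -> l1_idx = 3
  next 2 bits -> l2_idx = 0
  bottom 5 bits -> offset = 14

Answer: 3 0 14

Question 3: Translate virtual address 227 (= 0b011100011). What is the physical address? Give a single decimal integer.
Answer: 835

Derivation:
vaddr = 227 = 0b011100011
Split: l1_idx=1, l2_idx=3, offset=3
L1[1] = 2
L2[2][3] = 26
paddr = 26 * 32 + 3 = 835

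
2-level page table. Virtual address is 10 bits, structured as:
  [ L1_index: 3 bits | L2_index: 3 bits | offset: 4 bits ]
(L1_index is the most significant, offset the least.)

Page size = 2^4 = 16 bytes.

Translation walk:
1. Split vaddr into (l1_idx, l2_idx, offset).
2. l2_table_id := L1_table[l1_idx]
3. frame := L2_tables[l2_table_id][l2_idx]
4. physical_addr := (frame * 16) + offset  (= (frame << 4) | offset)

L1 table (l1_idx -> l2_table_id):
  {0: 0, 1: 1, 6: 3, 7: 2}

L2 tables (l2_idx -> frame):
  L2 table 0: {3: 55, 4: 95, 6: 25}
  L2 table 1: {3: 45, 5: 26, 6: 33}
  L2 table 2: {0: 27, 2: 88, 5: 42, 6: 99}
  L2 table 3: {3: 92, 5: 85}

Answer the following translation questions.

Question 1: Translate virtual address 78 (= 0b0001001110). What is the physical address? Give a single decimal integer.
Answer: 1534

Derivation:
vaddr = 78 = 0b0001001110
Split: l1_idx=0, l2_idx=4, offset=14
L1[0] = 0
L2[0][4] = 95
paddr = 95 * 16 + 14 = 1534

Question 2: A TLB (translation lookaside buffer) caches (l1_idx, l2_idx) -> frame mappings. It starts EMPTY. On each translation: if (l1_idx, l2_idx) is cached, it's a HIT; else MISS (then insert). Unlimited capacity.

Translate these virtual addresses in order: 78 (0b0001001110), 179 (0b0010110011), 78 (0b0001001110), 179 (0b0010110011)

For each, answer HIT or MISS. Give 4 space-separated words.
vaddr=78: (0,4) not in TLB -> MISS, insert
vaddr=179: (1,3) not in TLB -> MISS, insert
vaddr=78: (0,4) in TLB -> HIT
vaddr=179: (1,3) in TLB -> HIT

Answer: MISS MISS HIT HIT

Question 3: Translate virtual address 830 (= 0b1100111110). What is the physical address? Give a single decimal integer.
Answer: 1486

Derivation:
vaddr = 830 = 0b1100111110
Split: l1_idx=6, l2_idx=3, offset=14
L1[6] = 3
L2[3][3] = 92
paddr = 92 * 16 + 14 = 1486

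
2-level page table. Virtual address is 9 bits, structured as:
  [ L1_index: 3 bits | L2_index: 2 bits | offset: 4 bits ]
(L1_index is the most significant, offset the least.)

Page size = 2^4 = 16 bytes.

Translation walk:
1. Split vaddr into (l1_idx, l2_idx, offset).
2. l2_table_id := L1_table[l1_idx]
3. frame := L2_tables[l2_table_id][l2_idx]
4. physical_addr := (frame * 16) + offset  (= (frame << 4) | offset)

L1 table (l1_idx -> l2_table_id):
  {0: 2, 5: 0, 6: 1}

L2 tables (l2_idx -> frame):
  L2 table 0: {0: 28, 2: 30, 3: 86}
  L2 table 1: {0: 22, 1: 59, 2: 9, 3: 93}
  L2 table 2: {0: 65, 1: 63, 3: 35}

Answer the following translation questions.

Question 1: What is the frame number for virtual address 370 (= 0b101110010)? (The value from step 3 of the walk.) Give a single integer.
Answer: 86

Derivation:
vaddr = 370: l1_idx=5, l2_idx=3
L1[5] = 0; L2[0][3] = 86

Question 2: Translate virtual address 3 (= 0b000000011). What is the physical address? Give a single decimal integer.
vaddr = 3 = 0b000000011
Split: l1_idx=0, l2_idx=0, offset=3
L1[0] = 2
L2[2][0] = 65
paddr = 65 * 16 + 3 = 1043

Answer: 1043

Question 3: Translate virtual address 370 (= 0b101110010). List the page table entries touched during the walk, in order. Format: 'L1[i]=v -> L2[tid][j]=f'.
Answer: L1[5]=0 -> L2[0][3]=86

Derivation:
vaddr = 370 = 0b101110010
Split: l1_idx=5, l2_idx=3, offset=2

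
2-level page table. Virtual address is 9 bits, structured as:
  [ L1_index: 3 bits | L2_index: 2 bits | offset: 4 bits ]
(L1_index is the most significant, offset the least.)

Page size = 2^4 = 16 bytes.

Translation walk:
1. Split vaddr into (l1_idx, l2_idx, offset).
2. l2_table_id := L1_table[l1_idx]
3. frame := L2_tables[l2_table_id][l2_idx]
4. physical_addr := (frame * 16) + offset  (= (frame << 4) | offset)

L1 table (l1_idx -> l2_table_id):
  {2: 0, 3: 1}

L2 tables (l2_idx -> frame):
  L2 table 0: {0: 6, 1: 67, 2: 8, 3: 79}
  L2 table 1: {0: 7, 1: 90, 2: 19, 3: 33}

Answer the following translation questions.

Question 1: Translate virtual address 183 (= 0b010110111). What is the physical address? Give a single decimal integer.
Answer: 1271

Derivation:
vaddr = 183 = 0b010110111
Split: l1_idx=2, l2_idx=3, offset=7
L1[2] = 0
L2[0][3] = 79
paddr = 79 * 16 + 7 = 1271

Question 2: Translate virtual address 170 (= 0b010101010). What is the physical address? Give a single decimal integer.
Answer: 138

Derivation:
vaddr = 170 = 0b010101010
Split: l1_idx=2, l2_idx=2, offset=10
L1[2] = 0
L2[0][2] = 8
paddr = 8 * 16 + 10 = 138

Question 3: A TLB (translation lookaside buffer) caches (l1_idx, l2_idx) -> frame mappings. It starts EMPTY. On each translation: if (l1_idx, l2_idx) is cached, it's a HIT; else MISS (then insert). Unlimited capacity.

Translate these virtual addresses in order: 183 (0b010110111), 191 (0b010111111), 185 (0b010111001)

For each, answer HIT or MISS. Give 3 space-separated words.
Answer: MISS HIT HIT

Derivation:
vaddr=183: (2,3) not in TLB -> MISS, insert
vaddr=191: (2,3) in TLB -> HIT
vaddr=185: (2,3) in TLB -> HIT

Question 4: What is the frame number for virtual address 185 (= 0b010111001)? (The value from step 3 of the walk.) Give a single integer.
Answer: 79

Derivation:
vaddr = 185: l1_idx=2, l2_idx=3
L1[2] = 0; L2[0][3] = 79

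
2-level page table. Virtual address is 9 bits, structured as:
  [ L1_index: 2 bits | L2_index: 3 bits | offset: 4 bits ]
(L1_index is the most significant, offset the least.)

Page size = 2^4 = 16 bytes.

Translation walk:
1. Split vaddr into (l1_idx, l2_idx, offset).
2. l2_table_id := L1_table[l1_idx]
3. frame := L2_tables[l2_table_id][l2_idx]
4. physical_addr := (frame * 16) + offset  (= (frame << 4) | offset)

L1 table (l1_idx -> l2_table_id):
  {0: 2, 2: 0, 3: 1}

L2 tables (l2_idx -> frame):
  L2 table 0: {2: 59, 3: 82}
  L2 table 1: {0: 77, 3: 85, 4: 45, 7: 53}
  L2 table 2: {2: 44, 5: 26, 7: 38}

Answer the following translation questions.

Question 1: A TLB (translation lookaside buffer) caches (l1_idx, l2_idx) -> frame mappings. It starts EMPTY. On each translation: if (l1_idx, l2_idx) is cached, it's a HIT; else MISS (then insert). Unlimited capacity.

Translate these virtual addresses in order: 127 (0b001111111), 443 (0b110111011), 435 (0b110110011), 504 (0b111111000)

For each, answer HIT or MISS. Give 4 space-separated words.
vaddr=127: (0,7) not in TLB -> MISS, insert
vaddr=443: (3,3) not in TLB -> MISS, insert
vaddr=435: (3,3) in TLB -> HIT
vaddr=504: (3,7) not in TLB -> MISS, insert

Answer: MISS MISS HIT MISS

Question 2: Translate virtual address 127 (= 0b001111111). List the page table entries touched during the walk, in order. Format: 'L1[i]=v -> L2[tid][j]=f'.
Answer: L1[0]=2 -> L2[2][7]=38

Derivation:
vaddr = 127 = 0b001111111
Split: l1_idx=0, l2_idx=7, offset=15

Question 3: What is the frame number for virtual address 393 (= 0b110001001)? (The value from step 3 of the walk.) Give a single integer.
vaddr = 393: l1_idx=3, l2_idx=0
L1[3] = 1; L2[1][0] = 77

Answer: 77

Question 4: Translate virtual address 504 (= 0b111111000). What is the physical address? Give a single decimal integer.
Answer: 856

Derivation:
vaddr = 504 = 0b111111000
Split: l1_idx=3, l2_idx=7, offset=8
L1[3] = 1
L2[1][7] = 53
paddr = 53 * 16 + 8 = 856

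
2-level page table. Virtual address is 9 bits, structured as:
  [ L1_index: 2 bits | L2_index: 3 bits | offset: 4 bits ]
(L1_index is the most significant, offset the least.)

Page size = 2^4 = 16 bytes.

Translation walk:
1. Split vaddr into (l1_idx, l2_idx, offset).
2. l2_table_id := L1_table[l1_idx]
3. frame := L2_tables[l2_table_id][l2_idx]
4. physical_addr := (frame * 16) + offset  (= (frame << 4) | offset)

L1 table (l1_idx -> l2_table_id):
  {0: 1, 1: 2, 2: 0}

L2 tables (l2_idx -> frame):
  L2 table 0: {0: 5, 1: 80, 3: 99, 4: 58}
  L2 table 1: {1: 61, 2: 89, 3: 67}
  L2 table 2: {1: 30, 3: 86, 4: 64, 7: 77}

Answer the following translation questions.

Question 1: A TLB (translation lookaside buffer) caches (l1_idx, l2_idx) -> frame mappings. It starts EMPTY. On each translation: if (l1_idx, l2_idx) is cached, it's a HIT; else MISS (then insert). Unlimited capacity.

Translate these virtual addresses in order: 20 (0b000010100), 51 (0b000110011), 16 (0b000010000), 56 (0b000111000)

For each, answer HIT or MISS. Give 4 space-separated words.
vaddr=20: (0,1) not in TLB -> MISS, insert
vaddr=51: (0,3) not in TLB -> MISS, insert
vaddr=16: (0,1) in TLB -> HIT
vaddr=56: (0,3) in TLB -> HIT

Answer: MISS MISS HIT HIT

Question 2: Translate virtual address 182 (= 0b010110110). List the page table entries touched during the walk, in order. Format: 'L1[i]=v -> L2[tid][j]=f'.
vaddr = 182 = 0b010110110
Split: l1_idx=1, l2_idx=3, offset=6

Answer: L1[1]=2 -> L2[2][3]=86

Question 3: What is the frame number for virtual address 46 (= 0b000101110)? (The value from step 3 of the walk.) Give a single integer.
vaddr = 46: l1_idx=0, l2_idx=2
L1[0] = 1; L2[1][2] = 89

Answer: 89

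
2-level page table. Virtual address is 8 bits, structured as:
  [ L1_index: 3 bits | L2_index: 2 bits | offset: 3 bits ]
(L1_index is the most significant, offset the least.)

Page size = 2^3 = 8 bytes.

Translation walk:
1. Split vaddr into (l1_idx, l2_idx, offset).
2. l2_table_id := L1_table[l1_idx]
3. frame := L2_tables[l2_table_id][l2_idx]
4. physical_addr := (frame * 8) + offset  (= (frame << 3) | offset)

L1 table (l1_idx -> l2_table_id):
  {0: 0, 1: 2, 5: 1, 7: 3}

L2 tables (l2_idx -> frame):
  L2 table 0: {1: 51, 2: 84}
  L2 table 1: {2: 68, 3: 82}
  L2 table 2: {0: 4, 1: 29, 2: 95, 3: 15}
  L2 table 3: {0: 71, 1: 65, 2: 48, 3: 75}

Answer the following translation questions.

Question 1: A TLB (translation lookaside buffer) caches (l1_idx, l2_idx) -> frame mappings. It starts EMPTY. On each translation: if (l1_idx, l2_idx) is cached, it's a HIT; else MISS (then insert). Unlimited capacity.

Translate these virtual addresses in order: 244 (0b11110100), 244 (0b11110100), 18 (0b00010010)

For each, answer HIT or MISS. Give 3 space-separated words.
vaddr=244: (7,2) not in TLB -> MISS, insert
vaddr=244: (7,2) in TLB -> HIT
vaddr=18: (0,2) not in TLB -> MISS, insert

Answer: MISS HIT MISS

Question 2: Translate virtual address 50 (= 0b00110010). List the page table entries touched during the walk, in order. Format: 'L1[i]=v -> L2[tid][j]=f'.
Answer: L1[1]=2 -> L2[2][2]=95

Derivation:
vaddr = 50 = 0b00110010
Split: l1_idx=1, l2_idx=2, offset=2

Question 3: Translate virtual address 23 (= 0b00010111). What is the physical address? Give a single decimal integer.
vaddr = 23 = 0b00010111
Split: l1_idx=0, l2_idx=2, offset=7
L1[0] = 0
L2[0][2] = 84
paddr = 84 * 8 + 7 = 679

Answer: 679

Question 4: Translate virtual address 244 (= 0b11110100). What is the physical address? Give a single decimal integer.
vaddr = 244 = 0b11110100
Split: l1_idx=7, l2_idx=2, offset=4
L1[7] = 3
L2[3][2] = 48
paddr = 48 * 8 + 4 = 388

Answer: 388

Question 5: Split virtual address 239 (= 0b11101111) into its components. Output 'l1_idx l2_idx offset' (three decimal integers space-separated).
Answer: 7 1 7

Derivation:
vaddr = 239 = 0b11101111
  top 3 bits -> l1_idx = 7
  next 2 bits -> l2_idx = 1
  bottom 3 bits -> offset = 7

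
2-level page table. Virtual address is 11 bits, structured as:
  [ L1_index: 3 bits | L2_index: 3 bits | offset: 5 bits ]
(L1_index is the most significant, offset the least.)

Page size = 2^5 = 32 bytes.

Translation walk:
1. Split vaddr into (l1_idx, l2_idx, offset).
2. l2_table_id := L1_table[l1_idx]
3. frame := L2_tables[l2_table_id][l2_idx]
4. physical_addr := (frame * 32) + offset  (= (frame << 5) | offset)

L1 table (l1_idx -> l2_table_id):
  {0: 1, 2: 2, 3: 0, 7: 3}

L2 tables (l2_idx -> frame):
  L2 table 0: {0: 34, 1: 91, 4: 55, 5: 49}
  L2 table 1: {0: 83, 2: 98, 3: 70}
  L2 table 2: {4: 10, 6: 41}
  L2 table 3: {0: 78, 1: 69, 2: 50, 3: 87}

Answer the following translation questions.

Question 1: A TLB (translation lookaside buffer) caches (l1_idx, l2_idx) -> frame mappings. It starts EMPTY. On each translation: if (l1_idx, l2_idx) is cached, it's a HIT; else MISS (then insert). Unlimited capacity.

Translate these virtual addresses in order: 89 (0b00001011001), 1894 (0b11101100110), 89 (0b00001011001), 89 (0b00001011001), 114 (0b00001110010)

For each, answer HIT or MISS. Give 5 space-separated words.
vaddr=89: (0,2) not in TLB -> MISS, insert
vaddr=1894: (7,3) not in TLB -> MISS, insert
vaddr=89: (0,2) in TLB -> HIT
vaddr=89: (0,2) in TLB -> HIT
vaddr=114: (0,3) not in TLB -> MISS, insert

Answer: MISS MISS HIT HIT MISS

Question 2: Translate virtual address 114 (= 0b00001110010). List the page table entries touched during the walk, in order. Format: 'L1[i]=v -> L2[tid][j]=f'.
Answer: L1[0]=1 -> L2[1][3]=70

Derivation:
vaddr = 114 = 0b00001110010
Split: l1_idx=0, l2_idx=3, offset=18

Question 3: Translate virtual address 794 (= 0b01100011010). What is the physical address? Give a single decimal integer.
vaddr = 794 = 0b01100011010
Split: l1_idx=3, l2_idx=0, offset=26
L1[3] = 0
L2[0][0] = 34
paddr = 34 * 32 + 26 = 1114

Answer: 1114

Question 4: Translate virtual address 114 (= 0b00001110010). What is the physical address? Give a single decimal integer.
Answer: 2258

Derivation:
vaddr = 114 = 0b00001110010
Split: l1_idx=0, l2_idx=3, offset=18
L1[0] = 1
L2[1][3] = 70
paddr = 70 * 32 + 18 = 2258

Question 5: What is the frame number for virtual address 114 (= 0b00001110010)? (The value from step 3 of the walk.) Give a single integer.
Answer: 70

Derivation:
vaddr = 114: l1_idx=0, l2_idx=3
L1[0] = 1; L2[1][3] = 70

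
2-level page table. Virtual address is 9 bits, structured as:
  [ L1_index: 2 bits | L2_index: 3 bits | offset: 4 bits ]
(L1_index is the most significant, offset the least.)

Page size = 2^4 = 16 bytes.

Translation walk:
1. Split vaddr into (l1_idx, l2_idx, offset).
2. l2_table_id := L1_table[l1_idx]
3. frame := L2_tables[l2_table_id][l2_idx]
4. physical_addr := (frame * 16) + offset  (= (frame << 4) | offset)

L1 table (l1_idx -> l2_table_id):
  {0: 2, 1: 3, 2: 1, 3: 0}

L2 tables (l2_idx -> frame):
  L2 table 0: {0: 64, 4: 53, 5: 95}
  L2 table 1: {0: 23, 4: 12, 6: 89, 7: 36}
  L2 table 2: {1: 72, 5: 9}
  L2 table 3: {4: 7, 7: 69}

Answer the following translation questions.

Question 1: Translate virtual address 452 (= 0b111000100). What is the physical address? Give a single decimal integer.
Answer: 852

Derivation:
vaddr = 452 = 0b111000100
Split: l1_idx=3, l2_idx=4, offset=4
L1[3] = 0
L2[0][4] = 53
paddr = 53 * 16 + 4 = 852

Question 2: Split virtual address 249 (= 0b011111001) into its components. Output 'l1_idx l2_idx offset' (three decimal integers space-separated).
Answer: 1 7 9

Derivation:
vaddr = 249 = 0b011111001
  top 2 bits -> l1_idx = 1
  next 3 bits -> l2_idx = 7
  bottom 4 bits -> offset = 9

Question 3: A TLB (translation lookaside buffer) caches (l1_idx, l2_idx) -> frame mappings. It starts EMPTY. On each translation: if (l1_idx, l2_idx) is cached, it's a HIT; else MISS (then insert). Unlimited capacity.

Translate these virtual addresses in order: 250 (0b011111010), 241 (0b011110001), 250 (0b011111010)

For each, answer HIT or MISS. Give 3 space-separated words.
vaddr=250: (1,7) not in TLB -> MISS, insert
vaddr=241: (1,7) in TLB -> HIT
vaddr=250: (1,7) in TLB -> HIT

Answer: MISS HIT HIT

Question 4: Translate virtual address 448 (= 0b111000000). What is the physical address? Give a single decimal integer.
Answer: 848

Derivation:
vaddr = 448 = 0b111000000
Split: l1_idx=3, l2_idx=4, offset=0
L1[3] = 0
L2[0][4] = 53
paddr = 53 * 16 + 0 = 848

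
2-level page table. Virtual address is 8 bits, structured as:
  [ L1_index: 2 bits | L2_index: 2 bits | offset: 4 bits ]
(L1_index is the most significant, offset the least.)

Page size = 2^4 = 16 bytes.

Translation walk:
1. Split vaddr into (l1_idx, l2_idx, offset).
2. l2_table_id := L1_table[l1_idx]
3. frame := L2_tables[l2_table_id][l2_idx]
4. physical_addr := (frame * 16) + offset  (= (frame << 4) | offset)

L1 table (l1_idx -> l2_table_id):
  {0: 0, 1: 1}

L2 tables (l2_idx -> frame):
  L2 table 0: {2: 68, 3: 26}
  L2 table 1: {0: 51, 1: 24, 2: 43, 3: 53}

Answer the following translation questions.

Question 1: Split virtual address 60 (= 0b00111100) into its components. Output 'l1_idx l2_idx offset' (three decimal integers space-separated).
Answer: 0 3 12

Derivation:
vaddr = 60 = 0b00111100
  top 2 bits -> l1_idx = 0
  next 2 bits -> l2_idx = 3
  bottom 4 bits -> offset = 12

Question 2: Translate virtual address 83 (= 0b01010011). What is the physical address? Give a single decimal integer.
Answer: 387

Derivation:
vaddr = 83 = 0b01010011
Split: l1_idx=1, l2_idx=1, offset=3
L1[1] = 1
L2[1][1] = 24
paddr = 24 * 16 + 3 = 387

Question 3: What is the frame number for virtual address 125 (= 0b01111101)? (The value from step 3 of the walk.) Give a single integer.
vaddr = 125: l1_idx=1, l2_idx=3
L1[1] = 1; L2[1][3] = 53

Answer: 53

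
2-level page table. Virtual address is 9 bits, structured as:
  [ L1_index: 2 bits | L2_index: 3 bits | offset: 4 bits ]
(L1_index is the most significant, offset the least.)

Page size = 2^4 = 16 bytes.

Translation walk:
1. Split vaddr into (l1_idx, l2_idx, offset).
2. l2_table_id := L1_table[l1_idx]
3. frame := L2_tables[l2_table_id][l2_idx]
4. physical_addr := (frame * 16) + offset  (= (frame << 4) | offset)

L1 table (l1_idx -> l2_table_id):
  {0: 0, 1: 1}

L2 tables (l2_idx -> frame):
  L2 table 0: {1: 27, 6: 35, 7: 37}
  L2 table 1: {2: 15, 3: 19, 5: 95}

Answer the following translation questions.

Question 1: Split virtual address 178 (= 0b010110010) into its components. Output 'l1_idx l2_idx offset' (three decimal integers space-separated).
Answer: 1 3 2

Derivation:
vaddr = 178 = 0b010110010
  top 2 bits -> l1_idx = 1
  next 3 bits -> l2_idx = 3
  bottom 4 bits -> offset = 2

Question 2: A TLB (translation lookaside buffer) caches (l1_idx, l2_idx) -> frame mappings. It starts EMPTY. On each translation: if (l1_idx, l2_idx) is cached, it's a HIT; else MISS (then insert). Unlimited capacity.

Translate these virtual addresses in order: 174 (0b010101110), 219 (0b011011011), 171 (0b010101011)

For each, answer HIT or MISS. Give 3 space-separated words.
vaddr=174: (1,2) not in TLB -> MISS, insert
vaddr=219: (1,5) not in TLB -> MISS, insert
vaddr=171: (1,2) in TLB -> HIT

Answer: MISS MISS HIT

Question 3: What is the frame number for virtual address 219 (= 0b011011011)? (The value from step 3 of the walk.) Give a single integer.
vaddr = 219: l1_idx=1, l2_idx=5
L1[1] = 1; L2[1][5] = 95

Answer: 95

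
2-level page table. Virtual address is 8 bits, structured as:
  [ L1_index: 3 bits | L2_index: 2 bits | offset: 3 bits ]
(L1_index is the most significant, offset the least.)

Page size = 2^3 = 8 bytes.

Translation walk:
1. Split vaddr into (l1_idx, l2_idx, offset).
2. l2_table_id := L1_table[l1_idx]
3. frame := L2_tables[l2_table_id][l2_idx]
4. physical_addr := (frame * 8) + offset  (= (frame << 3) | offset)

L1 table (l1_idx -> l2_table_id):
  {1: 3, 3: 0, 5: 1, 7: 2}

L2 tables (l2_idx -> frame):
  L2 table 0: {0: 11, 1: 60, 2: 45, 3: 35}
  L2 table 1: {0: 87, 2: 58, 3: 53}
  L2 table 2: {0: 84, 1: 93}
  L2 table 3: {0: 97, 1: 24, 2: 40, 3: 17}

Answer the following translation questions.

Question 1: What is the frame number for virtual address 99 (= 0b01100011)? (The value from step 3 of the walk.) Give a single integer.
vaddr = 99: l1_idx=3, l2_idx=0
L1[3] = 0; L2[0][0] = 11

Answer: 11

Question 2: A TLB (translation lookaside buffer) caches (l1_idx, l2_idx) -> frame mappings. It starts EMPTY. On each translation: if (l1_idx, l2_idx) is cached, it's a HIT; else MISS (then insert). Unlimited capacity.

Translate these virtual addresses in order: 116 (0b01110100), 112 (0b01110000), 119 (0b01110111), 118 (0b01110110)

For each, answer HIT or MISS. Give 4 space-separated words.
Answer: MISS HIT HIT HIT

Derivation:
vaddr=116: (3,2) not in TLB -> MISS, insert
vaddr=112: (3,2) in TLB -> HIT
vaddr=119: (3,2) in TLB -> HIT
vaddr=118: (3,2) in TLB -> HIT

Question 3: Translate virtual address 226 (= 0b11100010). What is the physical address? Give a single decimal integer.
vaddr = 226 = 0b11100010
Split: l1_idx=7, l2_idx=0, offset=2
L1[7] = 2
L2[2][0] = 84
paddr = 84 * 8 + 2 = 674

Answer: 674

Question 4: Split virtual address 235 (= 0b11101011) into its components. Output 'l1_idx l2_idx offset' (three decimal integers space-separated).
Answer: 7 1 3

Derivation:
vaddr = 235 = 0b11101011
  top 3 bits -> l1_idx = 7
  next 2 bits -> l2_idx = 1
  bottom 3 bits -> offset = 3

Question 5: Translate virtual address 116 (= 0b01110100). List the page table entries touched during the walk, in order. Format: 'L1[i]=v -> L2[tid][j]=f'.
vaddr = 116 = 0b01110100
Split: l1_idx=3, l2_idx=2, offset=4

Answer: L1[3]=0 -> L2[0][2]=45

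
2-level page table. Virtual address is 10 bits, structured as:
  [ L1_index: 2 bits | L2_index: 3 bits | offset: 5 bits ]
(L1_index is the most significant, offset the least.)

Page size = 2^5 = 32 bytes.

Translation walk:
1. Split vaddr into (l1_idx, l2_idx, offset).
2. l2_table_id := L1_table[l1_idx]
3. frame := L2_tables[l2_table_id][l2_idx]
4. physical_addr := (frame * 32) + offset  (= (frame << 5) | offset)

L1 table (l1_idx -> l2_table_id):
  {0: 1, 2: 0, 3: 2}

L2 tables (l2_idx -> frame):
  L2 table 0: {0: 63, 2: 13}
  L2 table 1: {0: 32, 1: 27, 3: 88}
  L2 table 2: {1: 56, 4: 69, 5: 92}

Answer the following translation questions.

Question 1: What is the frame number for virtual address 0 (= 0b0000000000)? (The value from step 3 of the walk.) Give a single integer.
Answer: 32

Derivation:
vaddr = 0: l1_idx=0, l2_idx=0
L1[0] = 1; L2[1][0] = 32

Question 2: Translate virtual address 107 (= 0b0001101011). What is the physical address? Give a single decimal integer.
Answer: 2827

Derivation:
vaddr = 107 = 0b0001101011
Split: l1_idx=0, l2_idx=3, offset=11
L1[0] = 1
L2[1][3] = 88
paddr = 88 * 32 + 11 = 2827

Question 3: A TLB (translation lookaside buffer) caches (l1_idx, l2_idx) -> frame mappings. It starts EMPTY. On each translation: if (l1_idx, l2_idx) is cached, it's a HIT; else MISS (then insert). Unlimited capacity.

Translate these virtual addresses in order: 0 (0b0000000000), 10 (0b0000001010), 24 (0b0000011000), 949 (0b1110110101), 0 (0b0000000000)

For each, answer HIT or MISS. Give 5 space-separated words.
Answer: MISS HIT HIT MISS HIT

Derivation:
vaddr=0: (0,0) not in TLB -> MISS, insert
vaddr=10: (0,0) in TLB -> HIT
vaddr=24: (0,0) in TLB -> HIT
vaddr=949: (3,5) not in TLB -> MISS, insert
vaddr=0: (0,0) in TLB -> HIT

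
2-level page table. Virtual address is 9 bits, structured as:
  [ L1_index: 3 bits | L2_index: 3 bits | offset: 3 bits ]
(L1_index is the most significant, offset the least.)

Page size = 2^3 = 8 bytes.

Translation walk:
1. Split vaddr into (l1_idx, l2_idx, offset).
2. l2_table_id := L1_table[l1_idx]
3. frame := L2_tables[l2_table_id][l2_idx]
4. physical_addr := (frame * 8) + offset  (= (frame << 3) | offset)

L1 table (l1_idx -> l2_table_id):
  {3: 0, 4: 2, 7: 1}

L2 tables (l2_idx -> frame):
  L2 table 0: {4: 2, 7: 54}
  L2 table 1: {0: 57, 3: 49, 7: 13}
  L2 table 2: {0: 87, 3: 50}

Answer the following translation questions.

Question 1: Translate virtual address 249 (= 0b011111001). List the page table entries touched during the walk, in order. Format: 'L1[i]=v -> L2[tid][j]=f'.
Answer: L1[3]=0 -> L2[0][7]=54

Derivation:
vaddr = 249 = 0b011111001
Split: l1_idx=3, l2_idx=7, offset=1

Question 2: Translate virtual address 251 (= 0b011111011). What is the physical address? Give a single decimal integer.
Answer: 435

Derivation:
vaddr = 251 = 0b011111011
Split: l1_idx=3, l2_idx=7, offset=3
L1[3] = 0
L2[0][7] = 54
paddr = 54 * 8 + 3 = 435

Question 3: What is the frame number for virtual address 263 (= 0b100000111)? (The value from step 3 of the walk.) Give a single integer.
Answer: 87

Derivation:
vaddr = 263: l1_idx=4, l2_idx=0
L1[4] = 2; L2[2][0] = 87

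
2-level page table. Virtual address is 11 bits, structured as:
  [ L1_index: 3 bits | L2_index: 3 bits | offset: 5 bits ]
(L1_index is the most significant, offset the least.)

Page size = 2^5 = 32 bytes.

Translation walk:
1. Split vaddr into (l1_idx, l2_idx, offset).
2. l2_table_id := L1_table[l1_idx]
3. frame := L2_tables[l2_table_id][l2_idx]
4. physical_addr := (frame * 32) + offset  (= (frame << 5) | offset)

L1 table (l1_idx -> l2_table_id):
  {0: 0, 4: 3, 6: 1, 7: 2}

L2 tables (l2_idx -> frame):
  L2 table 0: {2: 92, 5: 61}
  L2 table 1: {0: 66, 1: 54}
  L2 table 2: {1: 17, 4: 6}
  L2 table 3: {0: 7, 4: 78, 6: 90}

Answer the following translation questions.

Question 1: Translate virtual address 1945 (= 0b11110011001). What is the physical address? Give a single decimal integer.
vaddr = 1945 = 0b11110011001
Split: l1_idx=7, l2_idx=4, offset=25
L1[7] = 2
L2[2][4] = 6
paddr = 6 * 32 + 25 = 217

Answer: 217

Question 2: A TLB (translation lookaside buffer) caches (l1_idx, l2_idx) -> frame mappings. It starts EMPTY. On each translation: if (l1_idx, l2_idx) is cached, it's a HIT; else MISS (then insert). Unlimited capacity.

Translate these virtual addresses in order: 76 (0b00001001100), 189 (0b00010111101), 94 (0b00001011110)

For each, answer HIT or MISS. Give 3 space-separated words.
Answer: MISS MISS HIT

Derivation:
vaddr=76: (0,2) not in TLB -> MISS, insert
vaddr=189: (0,5) not in TLB -> MISS, insert
vaddr=94: (0,2) in TLB -> HIT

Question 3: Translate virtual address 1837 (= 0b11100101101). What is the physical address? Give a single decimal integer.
vaddr = 1837 = 0b11100101101
Split: l1_idx=7, l2_idx=1, offset=13
L1[7] = 2
L2[2][1] = 17
paddr = 17 * 32 + 13 = 557

Answer: 557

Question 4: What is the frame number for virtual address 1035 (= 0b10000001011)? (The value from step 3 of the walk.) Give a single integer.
Answer: 7

Derivation:
vaddr = 1035: l1_idx=4, l2_idx=0
L1[4] = 3; L2[3][0] = 7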